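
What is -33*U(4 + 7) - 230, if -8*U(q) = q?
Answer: -1477/8 ≈ -184.63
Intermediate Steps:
U(q) = -q/8
-33*U(4 + 7) - 230 = -(-33)*(4 + 7)/8 - 230 = -(-33)*11/8 - 230 = -33*(-11/8) - 230 = 363/8 - 230 = -1477/8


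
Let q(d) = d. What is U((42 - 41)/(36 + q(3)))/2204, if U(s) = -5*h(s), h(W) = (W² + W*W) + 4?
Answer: -15215/1676142 ≈ -0.0090774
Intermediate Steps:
h(W) = 4 + 2*W² (h(W) = (W² + W²) + 4 = 2*W² + 4 = 4 + 2*W²)
U(s) = -20 - 10*s² (U(s) = -5*(4 + 2*s²) = -20 - 10*s²)
U((42 - 41)/(36 + q(3)))/2204 = (-20 - 10*(42 - 41)²/(36 + 3)²)/2204 = (-20 - 10*(1/39)²)*(1/2204) = (-20 - 10*1/1521)*(1/2204) = (-20 - 10/1521)*(1/2204) = -30430/1521*1/2204 = -15215/1676142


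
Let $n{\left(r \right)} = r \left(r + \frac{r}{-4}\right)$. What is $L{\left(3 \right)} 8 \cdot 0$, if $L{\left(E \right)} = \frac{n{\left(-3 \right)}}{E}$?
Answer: $0$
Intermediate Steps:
$n{\left(r \right)} = \frac{3 r^{2}}{4}$ ($n{\left(r \right)} = r \left(r + r \left(- \frac{1}{4}\right)\right) = r \left(r - \frac{r}{4}\right) = r \frac{3 r}{4} = \frac{3 r^{2}}{4}$)
$L{\left(E \right)} = \frac{27}{4 E}$ ($L{\left(E \right)} = \frac{\frac{3}{4} \left(-3\right)^{2}}{E} = \frac{\frac{3}{4} \cdot 9}{E} = \frac{27}{4 E}$)
$L{\left(3 \right)} 8 \cdot 0 = \frac{27}{4 \cdot 3} \cdot 8 \cdot 0 = \frac{27}{4} \cdot \frac{1}{3} \cdot 8 \cdot 0 = \frac{9}{4} \cdot 8 \cdot 0 = 18 \cdot 0 = 0$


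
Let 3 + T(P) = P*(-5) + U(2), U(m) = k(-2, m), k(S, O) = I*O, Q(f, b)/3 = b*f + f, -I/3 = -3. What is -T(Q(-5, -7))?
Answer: 435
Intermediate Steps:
I = 9 (I = -3*(-3) = 9)
Q(f, b) = 3*f + 3*b*f (Q(f, b) = 3*(b*f + f) = 3*(f + b*f) = 3*f + 3*b*f)
k(S, O) = 9*O
U(m) = 9*m
T(P) = 15 - 5*P (T(P) = -3 + (P*(-5) + 9*2) = -3 + (-5*P + 18) = -3 + (18 - 5*P) = 15 - 5*P)
-T(Q(-5, -7)) = -(15 - 15*(-5)*(1 - 7)) = -(15 - 15*(-5)*(-6)) = -(15 - 5*90) = -(15 - 450) = -1*(-435) = 435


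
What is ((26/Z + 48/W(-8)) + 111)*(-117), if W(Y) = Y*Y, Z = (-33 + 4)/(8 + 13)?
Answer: -1261143/116 ≈ -10872.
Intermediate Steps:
Z = -29/21 ≈ -1.3810
W(Y) = Y²
((26/Z + 48/W(-8)) + 111)*(-117) = ((26/(-29/21) + 48/((-8)²)) + 111)*(-117) = ((26*(-21/29) + 48/64) + 111)*(-117) = ((-546/29 + 48*(1/64)) + 111)*(-117) = ((-546/29 + ¾) + 111)*(-117) = (-2097/116 + 111)*(-117) = (10779/116)*(-117) = -1261143/116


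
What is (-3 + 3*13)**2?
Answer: 1296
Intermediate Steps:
(-3 + 3*13)**2 = (-3 + 39)**2 = 36**2 = 1296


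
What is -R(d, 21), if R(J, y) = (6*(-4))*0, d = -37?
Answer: 0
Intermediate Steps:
R(J, y) = 0 (R(J, y) = -24*0 = 0)
-R(d, 21) = -1*0 = 0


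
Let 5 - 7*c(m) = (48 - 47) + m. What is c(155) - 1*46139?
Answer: -323124/7 ≈ -46161.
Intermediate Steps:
c(m) = 4/7 - m/7 (c(m) = 5/7 - ((48 - 47) + m)/7 = 5/7 - (1 + m)/7 = 5/7 + (-⅐ - m/7) = 4/7 - m/7)
c(155) - 1*46139 = (4/7 - ⅐*155) - 1*46139 = (4/7 - 155/7) - 46139 = -151/7 - 46139 = -323124/7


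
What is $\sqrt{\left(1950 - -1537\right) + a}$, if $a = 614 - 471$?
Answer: $11 \sqrt{30} \approx 60.25$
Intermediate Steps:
$a = 143$ ($a = 614 - 471 = 143$)
$\sqrt{\left(1950 - -1537\right) + a} = \sqrt{\left(1950 - -1537\right) + 143} = \sqrt{\left(1950 + 1537\right) + 143} = \sqrt{3487 + 143} = \sqrt{3630} = 11 \sqrt{30}$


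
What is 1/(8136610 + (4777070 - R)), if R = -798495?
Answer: 1/13712175 ≈ 7.2928e-8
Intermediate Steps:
1/(8136610 + (4777070 - R)) = 1/(8136610 + (4777070 - 1*(-798495))) = 1/(8136610 + (4777070 + 798495)) = 1/(8136610 + 5575565) = 1/13712175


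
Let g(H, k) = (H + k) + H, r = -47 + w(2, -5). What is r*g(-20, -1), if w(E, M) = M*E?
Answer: 2337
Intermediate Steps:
w(E, M) = E*M
r = -57 (r = -47 + 2*(-5) = -47 - 10 = -57)
g(H, k) = k + 2*H
r*g(-20, -1) = -57*(-1 + 2*(-20)) = -57*(-1 - 40) = -57*(-41) = 2337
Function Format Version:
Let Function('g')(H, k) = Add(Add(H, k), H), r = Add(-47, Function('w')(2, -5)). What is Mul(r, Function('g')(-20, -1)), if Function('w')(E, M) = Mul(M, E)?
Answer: 2337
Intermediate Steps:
Function('w')(E, M) = Mul(E, M)
r = -57 (r = Add(-47, Mul(2, -5)) = Add(-47, -10) = -57)
Function('g')(H, k) = Add(k, Mul(2, H))
Mul(r, Function('g')(-20, -1)) = Mul(-57, Add(-1, Mul(2, -20))) = Mul(-57, Add(-1, -40)) = Mul(-57, -41) = 2337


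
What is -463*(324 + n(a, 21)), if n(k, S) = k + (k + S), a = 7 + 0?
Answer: -166217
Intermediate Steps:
a = 7
n(k, S) = S + 2*k (n(k, S) = k + (S + k) = S + 2*k)
-463*(324 + n(a, 21)) = -463*(324 + (21 + 2*7)) = -463*(324 + (21 + 14)) = -463*(324 + 35) = -463*359 = -166217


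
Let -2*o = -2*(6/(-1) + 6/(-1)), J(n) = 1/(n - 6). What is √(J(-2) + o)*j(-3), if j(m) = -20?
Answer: -5*I*√194 ≈ -69.642*I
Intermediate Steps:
J(n) = 1/(-6 + n)
o = -12 (o = -(-1)*(6/(-1) + 6/(-1)) = -(-1)*(6*(-1) + 6*(-1)) = -(-1)*(-6 - 6) = -(-1)*(-12) = -½*24 = -12)
√(J(-2) + o)*j(-3) = √(1/(-6 - 2) - 12)*(-20) = √(1/(-8) - 12)*(-20) = √(-⅛ - 12)*(-20) = √(-97/8)*(-20) = (I*√194/4)*(-20) = -5*I*√194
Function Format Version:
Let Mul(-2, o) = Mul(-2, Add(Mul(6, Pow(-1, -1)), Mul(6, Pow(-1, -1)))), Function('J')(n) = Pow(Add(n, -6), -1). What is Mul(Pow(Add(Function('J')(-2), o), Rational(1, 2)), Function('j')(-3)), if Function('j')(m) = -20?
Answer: Mul(-5, I, Pow(194, Rational(1, 2))) ≈ Mul(-69.642, I)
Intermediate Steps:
Function('J')(n) = Pow(Add(-6, n), -1)
o = -12 (o = Mul(Rational(-1, 2), Mul(-2, Add(Mul(6, Pow(-1, -1)), Mul(6, Pow(-1, -1))))) = Mul(Rational(-1, 2), Mul(-2, Add(Mul(6, -1), Mul(6, -1)))) = Mul(Rational(-1, 2), Mul(-2, Add(-6, -6))) = Mul(Rational(-1, 2), Mul(-2, -12)) = Mul(Rational(-1, 2), 24) = -12)
Mul(Pow(Add(Function('J')(-2), o), Rational(1, 2)), Function('j')(-3)) = Mul(Pow(Add(Pow(Add(-6, -2), -1), -12), Rational(1, 2)), -20) = Mul(Pow(Add(Pow(-8, -1), -12), Rational(1, 2)), -20) = Mul(Pow(Add(Rational(-1, 8), -12), Rational(1, 2)), -20) = Mul(Pow(Rational(-97, 8), Rational(1, 2)), -20) = Mul(Mul(Rational(1, 4), I, Pow(194, Rational(1, 2))), -20) = Mul(-5, I, Pow(194, Rational(1, 2)))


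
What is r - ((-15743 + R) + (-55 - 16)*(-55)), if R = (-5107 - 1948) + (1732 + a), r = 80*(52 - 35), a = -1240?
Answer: 19761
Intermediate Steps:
r = 1360 (r = 80*17 = 1360)
R = -6563 (R = (-5107 - 1948) + (1732 - 1240) = -7055 + 492 = -6563)
r - ((-15743 + R) + (-55 - 16)*(-55)) = 1360 - ((-15743 - 6563) + (-55 - 16)*(-55)) = 1360 - (-22306 - 71*(-55)) = 1360 - (-22306 + 3905) = 1360 - 1*(-18401) = 1360 + 18401 = 19761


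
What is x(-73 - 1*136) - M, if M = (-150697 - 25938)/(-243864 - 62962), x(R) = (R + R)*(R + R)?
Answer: 53609689389/306826 ≈ 1.7472e+5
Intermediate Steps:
x(R) = 4*R² (x(R) = (2*R)*(2*R) = 4*R²)
M = 176635/306826 (M = -176635/(-306826) = -176635*(-1/306826) = 176635/306826 ≈ 0.57568)
x(-73 - 1*136) - M = 4*(-73 - 1*136)² - 1*176635/306826 = 4*(-73 - 136)² - 176635/306826 = 4*(-209)² - 176635/306826 = 4*43681 - 176635/306826 = 174724 - 176635/306826 = 53609689389/306826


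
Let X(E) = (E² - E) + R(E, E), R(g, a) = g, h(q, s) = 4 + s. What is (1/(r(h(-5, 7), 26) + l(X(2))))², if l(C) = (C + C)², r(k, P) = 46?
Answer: 1/12100 ≈ 8.2645e-5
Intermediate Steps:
X(E) = E² (X(E) = (E² - E) + E = E²)
l(C) = 4*C² (l(C) = (2*C)² = 4*C²)
(1/(r(h(-5, 7), 26) + l(X(2))))² = (1/(46 + 4*(2²)²))² = (1/(46 + 4*4²))² = (1/(46 + 4*16))² = (1/(46 + 64))² = (1/110)² = 1/12100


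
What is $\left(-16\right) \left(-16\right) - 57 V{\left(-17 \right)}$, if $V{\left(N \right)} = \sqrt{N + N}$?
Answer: $256 - 57 i \sqrt{34} \approx 256.0 - 332.36 i$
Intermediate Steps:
$V{\left(N \right)} = \sqrt{2} \sqrt{N}$ ($V{\left(N \right)} = \sqrt{2 N} = \sqrt{2} \sqrt{N}$)
$\left(-16\right) \left(-16\right) - 57 V{\left(-17 \right)} = \left(-16\right) \left(-16\right) - 57 \sqrt{2} \sqrt{-17} = 256 - 57 \sqrt{2} i \sqrt{17} = 256 - 57 i \sqrt{34}$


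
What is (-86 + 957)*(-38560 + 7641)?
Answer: -26930449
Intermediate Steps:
(-86 + 957)*(-38560 + 7641) = 871*(-30919) = -26930449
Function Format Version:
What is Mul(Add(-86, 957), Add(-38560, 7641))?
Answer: -26930449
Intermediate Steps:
Mul(Add(-86, 957), Add(-38560, 7641)) = Mul(871, -30919) = -26930449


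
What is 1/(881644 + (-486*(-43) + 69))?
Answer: 1/902611 ≈ 1.1079e-6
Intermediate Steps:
1/(881644 + (-486*(-43) + 69)) = 1/(881644 + (20898 + 69)) = 1/(881644 + 20967) = 1/902611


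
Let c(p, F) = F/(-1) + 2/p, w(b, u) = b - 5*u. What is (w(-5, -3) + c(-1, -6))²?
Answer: 196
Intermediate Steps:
c(p, F) = -F + 2/p (c(p, F) = F*(-1) + 2/p = -F + 2/p)
(w(-5, -3) + c(-1, -6))² = ((-5 - 5*(-3)) + (-1*(-6) + 2/(-1)))² = ((-5 + 15) + (6 + 2*(-1)))² = (10 + (6 - 2))² = (10 + 4)² = 14² = 196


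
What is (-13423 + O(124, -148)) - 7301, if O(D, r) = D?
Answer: -20600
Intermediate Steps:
(-13423 + O(124, -148)) - 7301 = (-13423 + 124) - 7301 = -13299 - 7301 = -20600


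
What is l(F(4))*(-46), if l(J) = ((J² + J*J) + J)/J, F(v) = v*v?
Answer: -1518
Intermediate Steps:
F(v) = v²
l(J) = (J + 2*J²)/J (l(J) = ((J² + J²) + J)/J = (2*J² + J)/J = (J + 2*J²)/J)
l(F(4))*(-46) = (1 + 2*4²)*(-46) = (1 + 2*16)*(-46) = (1 + 32)*(-46) = 33*(-46) = -1518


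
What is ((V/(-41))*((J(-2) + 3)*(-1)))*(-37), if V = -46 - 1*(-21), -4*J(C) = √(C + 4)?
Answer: 2775/41 - 925*√2/164 ≈ 59.706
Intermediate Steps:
J(C) = -√(4 + C)/4 (J(C) = -√(C + 4)/4 = -√(4 + C)/4)
V = -25 (V = -46 + 21 = -25)
((V/(-41))*((J(-2) + 3)*(-1)))*(-37) = ((-25/(-41))*((-√(4 - 2)/4 + 3)*(-1)))*(-37) = ((-25*(-1/41))*((-√2/4 + 3)*(-1)))*(-37) = (25*((3 - √2/4)*(-1))/41)*(-37) = (25*(-3 + √2/4)/41)*(-37) = (-75/41 + 25*√2/164)*(-37) = 2775/41 - 925*√2/164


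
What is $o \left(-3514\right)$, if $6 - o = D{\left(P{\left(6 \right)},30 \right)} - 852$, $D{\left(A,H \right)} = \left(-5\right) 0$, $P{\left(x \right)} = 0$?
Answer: $-3015012$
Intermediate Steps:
$D{\left(A,H \right)} = 0$
$o = 858$ ($o = 6 - \left(0 - 852\right) = 6 - -852 = 6 + 852 = 858$)
$o \left(-3514\right) = 858 \left(-3514\right) = -3015012$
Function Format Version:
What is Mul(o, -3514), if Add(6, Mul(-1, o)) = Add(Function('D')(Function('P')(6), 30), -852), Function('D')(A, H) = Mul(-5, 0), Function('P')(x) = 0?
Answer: -3015012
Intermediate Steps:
Function('D')(A, H) = 0
o = 858 (o = Add(6, Mul(-1, Add(0, -852))) = Add(6, Mul(-1, -852)) = Add(6, 852) = 858)
Mul(o, -3514) = Mul(858, -3514) = -3015012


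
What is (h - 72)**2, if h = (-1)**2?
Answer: 5041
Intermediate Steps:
h = 1
(h - 72)**2 = (1 - 72)**2 = (-71)**2 = 5041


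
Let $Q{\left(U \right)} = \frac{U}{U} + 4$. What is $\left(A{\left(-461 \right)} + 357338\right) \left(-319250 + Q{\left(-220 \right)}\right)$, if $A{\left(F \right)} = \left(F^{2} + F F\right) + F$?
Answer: $-249623731155$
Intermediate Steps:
$Q{\left(U \right)} = 5$ ($Q{\left(U \right)} = 1 + 4 = 5$)
$A{\left(F \right)} = F + 2 F^{2}$ ($A{\left(F \right)} = \left(F^{2} + F^{2}\right) + F = 2 F^{2} + F = F + 2 F^{2}$)
$\left(A{\left(-461 \right)} + 357338\right) \left(-319250 + Q{\left(-220 \right)}\right) = \left(- 461 \left(1 + 2 \left(-461\right)\right) + 357338\right) \left(-319250 + 5\right) = \left(- 461 \left(1 - 922\right) + 357338\right) \left(-319245\right) = \left(\left(-461\right) \left(-921\right) + 357338\right) \left(-319245\right) = \left(424581 + 357338\right) \left(-319245\right) = 781919 \left(-319245\right) = -249623731155$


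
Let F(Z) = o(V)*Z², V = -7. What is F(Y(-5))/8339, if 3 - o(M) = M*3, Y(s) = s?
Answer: 600/8339 ≈ 0.071951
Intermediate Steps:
o(M) = 3 - 3*M (o(M) = 3 - M*3 = 3 - 3*M)
F(Z) = 24*Z² (F(Z) = (3 - 3*(-7))*Z² = (3 + 21)*Z² = 24*Z²)
F(Y(-5))/8339 = (24*(-5)²)/8339 = (24*25)*(1/8339) = 600*(1/8339) = 600/8339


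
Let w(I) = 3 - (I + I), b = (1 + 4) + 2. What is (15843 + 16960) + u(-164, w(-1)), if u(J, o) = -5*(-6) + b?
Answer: 32840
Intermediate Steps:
b = 7 (b = 5 + 2 = 7)
w(I) = 3 - 2*I
u(J, o) = 37 (u(J, o) = -5*(-6) + 7 = 30 + 7 = 37)
(15843 + 16960) + u(-164, w(-1)) = (15843 + 16960) + 37 = 32803 + 37 = 32840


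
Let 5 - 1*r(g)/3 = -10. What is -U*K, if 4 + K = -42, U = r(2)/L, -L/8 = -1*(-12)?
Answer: -345/16 ≈ -21.563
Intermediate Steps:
L = -96 (L = -(-8)*(-12) = -8*12 = -96)
r(g) = 45 (r(g) = 15 - 3*(-10) = 15 + 30 = 45)
U = -15/32 (U = 45/(-96) = 45*(-1/96) = -15/32 ≈ -0.46875)
K = -46 (K = -4 - 42 = -46)
-U*K = -(-15)*(-46)/32 = -1*345/16 = -345/16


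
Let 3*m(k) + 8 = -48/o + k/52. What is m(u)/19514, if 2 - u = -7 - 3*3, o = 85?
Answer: -18163/129377820 ≈ -0.00014039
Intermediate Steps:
u = 18 (u = 2 - (-7 - 3*3) = 2 - (-7 - 9) = 2 - 1*(-16) = 2 + 16 = 18)
m(k) = -728/255 + k/156 (m(k) = -8/3 + (-48/85 + k/52)/3 = -8/3 + (-16/85 + k/156) = -728/255 + k/156)
m(u)/19514 = (-728/255 + (1/156)*18)/19514 = (-728/255 + 3/26)*(1/19514) = -18163/6630*1/19514 = -18163/129377820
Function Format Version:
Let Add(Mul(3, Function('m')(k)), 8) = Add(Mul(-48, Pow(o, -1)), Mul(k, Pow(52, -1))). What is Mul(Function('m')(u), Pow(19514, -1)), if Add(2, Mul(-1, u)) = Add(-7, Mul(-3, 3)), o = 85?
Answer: Rational(-18163, 129377820) ≈ -0.00014039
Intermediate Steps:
u = 18 (u = Add(2, Mul(-1, Add(-7, Mul(-3, 3)))) = Add(2, Mul(-1, Add(-7, -9))) = Add(2, Mul(-1, -16)) = Add(2, 16) = 18)
Function('m')(k) = Add(Rational(-728, 255), Mul(Rational(1, 156), k)) (Function('m')(k) = Add(Rational(-8, 3), Mul(Rational(1, 3), Add(Mul(-48, Pow(85, -1)), Mul(k, Pow(52, -1))))) = Add(Rational(-8, 3), Mul(Rational(1, 3), Add(Mul(-48, Rational(1, 85)), Mul(k, Rational(1, 52))))) = Add(Rational(-8, 3), Mul(Rational(1, 3), Add(Rational(-48, 85), Mul(Rational(1, 52), k)))) = Add(Rational(-8, 3), Add(Rational(-16, 85), Mul(Rational(1, 156), k))) = Add(Rational(-728, 255), Mul(Rational(1, 156), k)))
Mul(Function('m')(u), Pow(19514, -1)) = Mul(Add(Rational(-728, 255), Mul(Rational(1, 156), 18)), Pow(19514, -1)) = Mul(Add(Rational(-728, 255), Rational(3, 26)), Rational(1, 19514)) = Mul(Rational(-18163, 6630), Rational(1, 19514)) = Rational(-18163, 129377820)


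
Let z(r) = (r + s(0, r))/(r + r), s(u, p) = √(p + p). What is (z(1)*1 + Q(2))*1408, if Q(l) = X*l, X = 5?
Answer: 14784 + 704*√2 ≈ 15780.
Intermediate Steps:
s(u, p) = √2*√p (s(u, p) = √(2*p) = √2*√p)
Q(l) = 5*l
z(r) = (r + √2*√r)/(2*r) (z(r) = (r + √2*√r)/(r + r) = (r + √2*√r)/((2*r)) = (r + √2*√r)*(1/(2*r)) = (r + √2*√r)/(2*r))
(z(1)*1 + Q(2))*1408 = (((½)*(1 + √2*√1)/1)*1 + 5*2)*1408 = (((½)*1*(1 + √2*1))*1 + 10)*1408 = (((½)*1*(1 + √2))*1 + 10)*1408 = ((½ + √2/2)*1 + 10)*1408 = ((½ + √2/2) + 10)*1408 = (21/2 + √2/2)*1408 = 14784 + 704*√2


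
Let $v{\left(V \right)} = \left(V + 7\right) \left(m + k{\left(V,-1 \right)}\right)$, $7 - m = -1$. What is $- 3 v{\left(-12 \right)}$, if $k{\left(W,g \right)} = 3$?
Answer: $165$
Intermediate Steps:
$m = 8$ ($m = 7 - -1 = 7 + 1 = 8$)
$v{\left(V \right)} = 77 + 11 V$ ($v{\left(V \right)} = \left(V + 7\right) \left(8 + 3\right) = \left(7 + V\right) 11 = 77 + 11 V$)
$- 3 v{\left(-12 \right)} = - 3 \left(77 + 11 \left(-12\right)\right) = - 3 \left(77 - 132\right) = \left(-3\right) \left(-55\right) = 165$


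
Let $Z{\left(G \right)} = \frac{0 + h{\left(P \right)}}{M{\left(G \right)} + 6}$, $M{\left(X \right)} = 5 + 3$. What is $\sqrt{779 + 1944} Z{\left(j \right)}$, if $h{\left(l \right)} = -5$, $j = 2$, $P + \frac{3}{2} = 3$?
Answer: $- \frac{5 \sqrt{2723}}{14} \approx -18.637$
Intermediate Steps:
$M{\left(X \right)} = 8$
$P = \frac{3}{2}$ ($P = - \frac{3}{2} + 3 = \frac{3}{2} \approx 1.5$)
$Z{\left(G \right)} = - \frac{5}{14}$ ($Z{\left(G \right)} = \frac{0 - 5}{8 + 6} = - \frac{5}{14}$)
$\sqrt{779 + 1944} Z{\left(j \right)} = \sqrt{779 + 1944} \left(- \frac{5}{14}\right) = \sqrt{2723} \left(- \frac{5}{14}\right) = - \frac{5 \sqrt{2723}}{14}$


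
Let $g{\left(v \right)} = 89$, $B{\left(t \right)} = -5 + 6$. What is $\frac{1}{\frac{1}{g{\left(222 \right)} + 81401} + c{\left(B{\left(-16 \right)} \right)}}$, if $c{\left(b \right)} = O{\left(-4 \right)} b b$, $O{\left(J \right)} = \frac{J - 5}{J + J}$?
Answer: $\frac{325960}{366709} \approx 0.88888$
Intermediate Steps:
$B{\left(t \right)} = 1$
$O{\left(J \right)} = \frac{-5 + J}{2 J}$
$c{\left(b \right)} = \frac{9 b^{2}}{8}$ ($c{\left(b \right)} = \frac{-5 - 4}{2 \left(-4\right)} b b = \frac{1}{2} \left(- \frac{1}{4}\right) \left(-9\right) b b = \frac{9 b}{8} b = \frac{9 b^{2}}{8}$)
$\frac{1}{\frac{1}{g{\left(222 \right)} + 81401} + c{\left(B{\left(-16 \right)} \right)}} = \frac{1}{\frac{1}{89 + 81401} + \frac{9 \cdot 1^{2}}{8}} = \frac{1}{\frac{1}{81490} + \frac{9}{8} \cdot 1} = \frac{1}{\frac{1}{81490} + \frac{9}{8}} = \frac{1}{\frac{366709}{325960}} = \frac{325960}{366709}$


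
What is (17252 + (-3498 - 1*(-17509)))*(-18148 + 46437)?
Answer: 884399007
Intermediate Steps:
(17252 + (-3498 - 1*(-17509)))*(-18148 + 46437) = (17252 + (-3498 + 17509))*28289 = (17252 + 14011)*28289 = 31263*28289 = 884399007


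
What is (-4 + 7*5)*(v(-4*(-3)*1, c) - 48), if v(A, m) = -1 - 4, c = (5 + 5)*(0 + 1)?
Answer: -1643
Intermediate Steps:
c = 10 (c = 10*1 = 10)
v(A, m) = -5
(-4 + 7*5)*(v(-4*(-3)*1, c) - 48) = (-4 + 7*5)*(-5 - 48) = (-4 + 35)*(-53) = 31*(-53) = -1643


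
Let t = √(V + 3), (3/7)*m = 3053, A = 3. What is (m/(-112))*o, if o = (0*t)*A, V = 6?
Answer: 0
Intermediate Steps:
m = 21371/3 (m = (7/3)*3053 = 21371/3 ≈ 7123.7)
t = 3 (t = √(6 + 3) = √9 = 3)
o = 0 (o = (0*3)*3 = 0*3 = 0)
(m/(-112))*o = ((21371/3)/(-112))*0 = ((21371/3)*(-1/112))*0 = -3053/48*0 = 0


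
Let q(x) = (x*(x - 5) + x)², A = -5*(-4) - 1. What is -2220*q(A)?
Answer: -180319500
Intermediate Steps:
A = 19 (A = 20 - 1 = 19)
q(x) = (x + x*(-5 + x))² (q(x) = (x*(-5 + x) + x)² = (x + x*(-5 + x))²)
-2220*q(A) = -2220*19²*(-4 + 19)² = -801420*15² = -801420*225 = -2220*81225 = -180319500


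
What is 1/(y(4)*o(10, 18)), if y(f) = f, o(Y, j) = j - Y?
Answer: 1/32 ≈ 0.031250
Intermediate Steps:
1/(y(4)*o(10, 18)) = 1/(4*(18 - 1*10)) = 1/(4*(18 - 10)) = 1/(4*8) = 1/32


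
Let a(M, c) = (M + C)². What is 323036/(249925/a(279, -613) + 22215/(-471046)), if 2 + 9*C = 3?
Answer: 68584421323058176/671117146185 ≈ 1.0219e+5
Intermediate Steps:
C = ⅑ (C = -2/9 + (⅑)*3 = -2/9 + ⅓ = ⅑ ≈ 0.11111)
a(M, c) = (⅑ + M)² (a(M, c) = (M + ⅑)² = (⅑ + M)²)
323036/(249925/a(279, -613) + 22215/(-471046)) = 323036/(249925/(((1 + 9*279)²/81)) + 22215/(-471046)) = 323036/(249925/(((1 + 2511)²/81)) + 22215*(-1/471046)) = 323036/(249925/(((1/81)*2512²)) - 22215/471046) = 323036/(249925/(((1/81)*6310144)) - 22215/471046) = 323036/(249925/(6310144/81) - 22215/471046) = 323036/(249925*(81/6310144) - 22215/471046) = 323036/(20243925/6310144 - 22215/471046) = 323036/(4697820023295/1486184045312) = 323036*(1486184045312/4697820023295) = 68584421323058176/671117146185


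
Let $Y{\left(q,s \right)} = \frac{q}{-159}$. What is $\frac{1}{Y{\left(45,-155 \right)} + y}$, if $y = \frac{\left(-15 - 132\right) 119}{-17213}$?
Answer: $\frac{130327}{95562} \approx 1.3638$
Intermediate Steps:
$Y{\left(q,s \right)} = - \frac{q}{159}$ ($Y{\left(q,s \right)} = q \left(- \frac{1}{159}\right) = - \frac{q}{159}$)
$y = \frac{2499}{2459}$ ($y = \left(-147\right) 119 \left(- \frac{1}{17213}\right) = \left(-17493\right) \left(- \frac{1}{17213}\right) = \frac{2499}{2459} \approx 1.0163$)
$\frac{1}{Y{\left(45,-155 \right)} + y} = \frac{1}{\left(- \frac{1}{159}\right) 45 + \frac{2499}{2459}} = \frac{1}{- \frac{15}{53} + \frac{2499}{2459}} = \frac{1}{\frac{95562}{130327}} = \frac{130327}{95562}$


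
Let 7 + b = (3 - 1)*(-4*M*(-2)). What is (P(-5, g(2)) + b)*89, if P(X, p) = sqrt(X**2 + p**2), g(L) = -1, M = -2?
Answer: -3471 + 89*sqrt(26) ≈ -3017.2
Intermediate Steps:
b = -39 (b = -7 + (3 - 1)*(-4*(-2)*(-2)) = -7 + 2*(8*(-2)) = -7 + 2*(-16) = -7 - 32 = -39)
(P(-5, g(2)) + b)*89 = (sqrt((-5)**2 + (-1)**2) - 39)*89 = (sqrt(25 + 1) - 39)*89 = (sqrt(26) - 39)*89 = (-39 + sqrt(26))*89 = -3471 + 89*sqrt(26)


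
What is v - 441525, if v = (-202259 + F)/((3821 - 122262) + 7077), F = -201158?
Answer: -49169586683/111364 ≈ -4.4152e+5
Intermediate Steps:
v = 403417/111364 (v = (-202259 - 201158)/((3821 - 122262) + 7077) = -403417/(-118441 + 7077) = -403417/(-111364) = -403417*(-1/111364) = 403417/111364 ≈ 3.6225)
v - 441525 = 403417/111364 - 441525 = -49169586683/111364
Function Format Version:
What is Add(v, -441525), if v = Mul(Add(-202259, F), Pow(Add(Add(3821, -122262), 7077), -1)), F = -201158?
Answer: Rational(-49169586683, 111364) ≈ -4.4152e+5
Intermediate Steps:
v = Rational(403417, 111364) (v = Mul(Add(-202259, -201158), Pow(Add(Add(3821, -122262), 7077), -1)) = Mul(-403417, Pow(Add(-118441, 7077), -1)) = Mul(-403417, Pow(-111364, -1)) = Mul(-403417, Rational(-1, 111364)) = Rational(403417, 111364) ≈ 3.6225)
Add(v, -441525) = Add(Rational(403417, 111364), -441525) = Rational(-49169586683, 111364)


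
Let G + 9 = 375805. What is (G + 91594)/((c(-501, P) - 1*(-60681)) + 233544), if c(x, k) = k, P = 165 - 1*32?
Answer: 233695/147179 ≈ 1.5878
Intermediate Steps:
P = 133 (P = 165 - 32 = 133)
G = 375796 (G = -9 + 375805 = 375796)
(G + 91594)/((c(-501, P) - 1*(-60681)) + 233544) = (375796 + 91594)/((133 - 1*(-60681)) + 233544) = 467390/((133 + 60681) + 233544) = 467390/(60814 + 233544) = 467390/294358 = 467390*(1/294358) = 233695/147179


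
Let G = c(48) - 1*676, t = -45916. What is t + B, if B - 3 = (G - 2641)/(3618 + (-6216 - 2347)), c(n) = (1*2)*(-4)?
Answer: -45407292/989 ≈ -45912.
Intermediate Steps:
c(n) = -8 (c(n) = 2*(-4) = -8)
G = -684 (G = -8 - 1*676 = -8 - 676 = -684)
B = 3632/989 (B = 3 + (-684 - 2641)/(3618 + (-6216 - 2347)) = 3 - 3325/(3618 - 8563) = 3 - 3325/(-4945) = 3 - 3325*(-1/4945) = 3 + 665/989 = 3632/989 ≈ 3.6724)
t + B = -45916 + 3632/989 = -45407292/989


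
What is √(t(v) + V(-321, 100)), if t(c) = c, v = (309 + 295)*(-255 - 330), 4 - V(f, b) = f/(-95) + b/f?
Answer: I*√328585907886195/30495 ≈ 594.42*I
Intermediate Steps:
V(f, b) = 4 + f/95 - b/f (V(f, b) = 4 - (f/(-95) + b/f) = 4 - (f*(-1/95) + b/f) = 4 - (-f/95 + b/f) = 4 + (f/95 - b/f) = 4 + f/95 - b/f)
v = -353340 (v = 604*(-585) = -353340)
√(t(v) + V(-321, 100)) = √(-353340 + (4 + (1/95)*(-321) - 1*100/(-321))) = √(-353340 + (4 - 321/95 - 1*100*(-1/321))) = √(-353340 + (4 - 321/95 + 100/321)) = √(-353340 + 28439/30495) = √(-10775074861/30495) = I*√328585907886195/30495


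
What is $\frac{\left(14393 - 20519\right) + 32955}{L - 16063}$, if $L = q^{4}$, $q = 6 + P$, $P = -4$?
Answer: $- \frac{2981}{1783} \approx -1.6719$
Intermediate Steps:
$q = 2$ ($q = 6 - 4 = 2$)
$L = 16$ ($L = 2^{4} = 16$)
$\frac{\left(14393 - 20519\right) + 32955}{L - 16063} = \frac{\left(14393 - 20519\right) + 32955}{16 - 16063} = \frac{-6126 + 32955}{16 - 16063} = \frac{26829}{16 - 16063} = \frac{26829}{-16047} = 26829 \left(- \frac{1}{16047}\right) = - \frac{2981}{1783}$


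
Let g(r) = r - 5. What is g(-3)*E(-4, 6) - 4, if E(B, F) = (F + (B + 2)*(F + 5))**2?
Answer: -2052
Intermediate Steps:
g(r) = -5 + r
E(B, F) = (F + (2 + B)*(5 + F))**2
g(-3)*E(-4, 6) - 4 = (-5 - 3)*(10 + 3*6 + 5*(-4) - 4*6)**2 - 4 = -8*(10 + 18 - 20 - 24)**2 - 4 = -8*(-16)**2 - 4 = -8*256 - 4 = -2048 - 4 = -2052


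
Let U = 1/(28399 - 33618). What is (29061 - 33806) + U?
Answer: -24764156/5219 ≈ -4745.0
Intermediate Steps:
U = -1/5219 (U = 1/(-5219) = -1/5219 ≈ -0.00019161)
(29061 - 33806) + U = (29061 - 33806) - 1/5219 = -4745 - 1/5219 = -24764156/5219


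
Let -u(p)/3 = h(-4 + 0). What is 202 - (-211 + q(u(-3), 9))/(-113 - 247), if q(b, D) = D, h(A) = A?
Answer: 36259/180 ≈ 201.44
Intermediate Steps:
u(p) = 12 (u(p) = -3*(-4 + 0) = -3*(-4) = 12)
202 - (-211 + q(u(-3), 9))/(-113 - 247) = 202 - (-211 + 9)/(-113 - 247) = 202 - (-202)/(-360) = 202 - (-202)*(-1)/360 = 202 - 1*101/180 = 202 - 101/180 = 36259/180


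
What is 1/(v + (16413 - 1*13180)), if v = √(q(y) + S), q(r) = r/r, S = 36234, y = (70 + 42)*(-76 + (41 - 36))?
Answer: 3233/10416054 - √36235/10416054 ≈ 0.00029211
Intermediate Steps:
y = -7952 (y = 112*(-76 + 5) = 112*(-71) = -7952)
q(r) = 1
v = √36235 (v = √(1 + 36234) = √36235 ≈ 190.35)
1/(v + (16413 - 1*13180)) = 1/(√36235 + (16413 - 1*13180)) = 1/(√36235 + (16413 - 13180)) = 1/(√36235 + 3233) = 1/(3233 + √36235)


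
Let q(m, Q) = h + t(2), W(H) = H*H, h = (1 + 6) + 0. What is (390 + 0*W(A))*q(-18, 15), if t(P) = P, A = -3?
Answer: 3510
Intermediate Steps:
h = 7 (h = 7 + 0 = 7)
W(H) = H²
q(m, Q) = 9 (q(m, Q) = 7 + 2 = 9)
(390 + 0*W(A))*q(-18, 15) = (390 + 0*(-3)²)*9 = (390 + 0*9)*9 = (390 + 0)*9 = 390*9 = 3510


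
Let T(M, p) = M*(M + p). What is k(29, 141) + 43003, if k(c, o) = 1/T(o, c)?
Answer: 1030781911/23970 ≈ 43003.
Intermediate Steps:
k(c, o) = 1/(o*(c + o)) (k(c, o) = 1/(o*(o + c)) = 1/(o*(c + o)))
k(29, 141) + 43003 = 1/(141*(29 + 141)) + 43003 = (1/141)/170 + 43003 = (1/141)*(1/170) + 43003 = 1/23970 + 43003 = 1030781911/23970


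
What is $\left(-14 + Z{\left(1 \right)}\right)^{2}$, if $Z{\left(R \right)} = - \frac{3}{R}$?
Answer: $289$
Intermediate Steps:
$\left(-14 + Z{\left(1 \right)}\right)^{2} = \left(-14 - \frac{3}{1}\right)^{2} = \left(-14 - 3\right)^{2} = \left(-17\right)^{2} = 289$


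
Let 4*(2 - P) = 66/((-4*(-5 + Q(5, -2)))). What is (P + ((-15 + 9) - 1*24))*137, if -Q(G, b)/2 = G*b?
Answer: -151933/40 ≈ -3798.3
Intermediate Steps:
Q(G, b) = -2*G*b
P = 91/40 (P = 2 - 33/(2*((-4*(-5 - 2*5*(-2))))) = 2 - 33/(2*((-4*(-5 + 20)))) = 2 - 33/(2*((-4*15))) = 2 - 33/(2*(-60)) = 2 - 33*(-1)/(2*60) = 2 - ¼*(-11/10) = 2 + 11/40 = 91/40 ≈ 2.2750)
(P + ((-15 + 9) - 1*24))*137 = (91/40 + ((-15 + 9) - 1*24))*137 = (91/40 + (-6 - 24))*137 = (91/40 - 30)*137 = -1109/40*137 = -151933/40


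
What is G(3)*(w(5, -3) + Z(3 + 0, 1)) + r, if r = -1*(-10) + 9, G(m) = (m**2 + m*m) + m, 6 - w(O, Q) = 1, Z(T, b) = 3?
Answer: 187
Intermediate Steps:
w(O, Q) = 5 (w(O, Q) = 6 - 1*1 = 6 - 1 = 5)
G(m) = m + 2*m**2 (G(m) = (m**2 + m**2) + m = 2*m**2 + m = m + 2*m**2)
r = 19 (r = 10 + 9 = 19)
G(3)*(w(5, -3) + Z(3 + 0, 1)) + r = (3*(1 + 2*3))*(5 + 3) + 19 = (3*(1 + 6))*8 + 19 = (3*7)*8 + 19 = 21*8 + 19 = 168 + 19 = 187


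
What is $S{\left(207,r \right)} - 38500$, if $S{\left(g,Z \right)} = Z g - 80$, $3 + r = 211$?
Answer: $4476$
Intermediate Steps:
$r = 208$ ($r = -3 + 211 = 208$)
$S{\left(g,Z \right)} = -80 + Z g$
$S{\left(207,r \right)} - 38500 = \left(-80 + 208 \cdot 207\right) - 38500 = \left(-80 + 43056\right) - 38500 = 42976 - 38500 = 4476$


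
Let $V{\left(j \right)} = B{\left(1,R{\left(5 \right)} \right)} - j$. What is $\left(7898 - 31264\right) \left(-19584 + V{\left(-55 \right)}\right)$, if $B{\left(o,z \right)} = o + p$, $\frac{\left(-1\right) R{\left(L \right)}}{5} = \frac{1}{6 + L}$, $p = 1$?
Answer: $456267882$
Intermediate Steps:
$R{\left(L \right)} = - \frac{5}{6 + L}$
$B{\left(o,z \right)} = 1 + o$ ($B{\left(o,z \right)} = o + 1 = 1 + o$)
$V{\left(j \right)} = 2 - j$ ($V{\left(j \right)} = \left(1 + 1\right) - j = 2 - j$)
$\left(7898 - 31264\right) \left(-19584 + V{\left(-55 \right)}\right) = \left(7898 - 31264\right) \left(-19584 + \left(2 - -55\right)\right) = - 23366 \left(-19584 + \left(2 + 55\right)\right) = - 23366 \left(-19584 + 57\right) = \left(-23366\right) \left(-19527\right) = 456267882$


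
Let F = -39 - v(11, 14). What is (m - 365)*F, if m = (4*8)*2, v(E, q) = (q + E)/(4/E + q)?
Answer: 1937537/158 ≈ 12263.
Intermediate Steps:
v(E, q) = (E + q)/(q + 4/E)
m = 64 (m = 32*2 = 64)
F = -6437/158 (F = -39 - 11*(11 + 14)/(4 + 11*14) = -39 - 11*25/(4 + 154) = -39 - 11*25/158 = -39 - 1*275/158 = -39 - 275/158 = -6437/158 ≈ -40.740)
(m - 365)*F = (64 - 365)*(-6437/158) = -301*(-6437/158) = 1937537/158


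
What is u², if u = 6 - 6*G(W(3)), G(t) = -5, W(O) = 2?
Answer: 1296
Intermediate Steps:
u = 36 (u = 6 - 6*(-5) = 6 + 30 = 36)
u² = 36² = 1296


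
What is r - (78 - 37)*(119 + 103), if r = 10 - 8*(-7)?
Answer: -9036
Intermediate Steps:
r = 66 (r = 10 + 56 = 66)
r - (78 - 37)*(119 + 103) = 66 - (78 - 37)*(119 + 103) = 66 - 41*222 = 66 - 1*9102 = 66 - 9102 = -9036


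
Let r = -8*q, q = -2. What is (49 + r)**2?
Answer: 4225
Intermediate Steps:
r = 16 (r = -8*(-2) = 16)
(49 + r)**2 = (49 + 16)**2 = 65**2 = 4225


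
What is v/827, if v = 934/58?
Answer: 467/23983 ≈ 0.019472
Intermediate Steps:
v = 467/29 (v = 934*(1/58) = 467/29 ≈ 16.103)
v/827 = (467/29)/827 = (467/29)*(1/827) = 467/23983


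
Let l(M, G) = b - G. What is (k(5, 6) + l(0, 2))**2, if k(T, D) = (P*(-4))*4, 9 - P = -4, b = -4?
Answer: 45796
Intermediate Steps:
P = 13 (P = 9 - 1*(-4) = 9 + 4 = 13)
l(M, G) = -4 - G
k(T, D) = -208 (k(T, D) = (13*(-4))*4 = -52*4 = -208)
(k(5, 6) + l(0, 2))**2 = (-208 + (-4 - 1*2))**2 = (-208 + (-4 - 2))**2 = (-208 - 6)**2 = (-214)**2 = 45796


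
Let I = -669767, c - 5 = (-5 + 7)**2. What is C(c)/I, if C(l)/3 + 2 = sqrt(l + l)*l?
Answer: 6/669767 - 81*sqrt(2)/669767 ≈ -0.00016207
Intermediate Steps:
c = 9 (c = 5 + (-5 + 7)**2 = 5 + 2**2 = 5 + 4 = 9)
C(l) = -6 + 3*sqrt(2)*l**(3/2) (C(l) = -6 + 3*(sqrt(l + l)*l) = -6 + 3*(sqrt(2*l)*l) = -6 + 3*((sqrt(2)*sqrt(l))*l) = -6 + 3*(sqrt(2)*l**(3/2)) = -6 + 3*sqrt(2)*l**(3/2))
C(c)/I = (-6 + 3*sqrt(2)*9**(3/2))/(-669767) = (-6 + 3*sqrt(2)*27)*(-1/669767) = (-6 + 81*sqrt(2))*(-1/669767) = 6/669767 - 81*sqrt(2)/669767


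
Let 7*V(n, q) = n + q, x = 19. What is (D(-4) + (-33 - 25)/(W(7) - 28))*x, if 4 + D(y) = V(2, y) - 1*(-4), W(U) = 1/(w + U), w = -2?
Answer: 33288/973 ≈ 34.212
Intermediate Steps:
W(U) = 1/(-2 + U)
V(n, q) = n/7 + q/7 (V(n, q) = (n + q)/7 = n/7 + q/7)
D(y) = 2/7 + y/7 (D(y) = -4 + (((1/7)*2 + y/7) - 1*(-4)) = -4 + ((2/7 + y/7) + 4) = -4 + (30/7 + y/7) = 2/7 + y/7)
(D(-4) + (-33 - 25)/(W(7) - 28))*x = ((2/7 + (1/7)*(-4)) + (-33 - 25)/(1/(-2 + 7) - 28))*19 = ((2/7 - 4/7) - 58/(1/5 - 28))*19 = (-2/7 - 58/(1/5 - 28))*19 = (-2/7 - 58/(-139/5))*19 = (-2/7 - 58*(-5/139))*19 = (-2/7 + 290/139)*19 = (1752/973)*19 = 33288/973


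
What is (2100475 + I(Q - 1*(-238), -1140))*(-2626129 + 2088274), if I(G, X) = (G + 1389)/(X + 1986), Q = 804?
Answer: -318590212519085/282 ≈ -1.1298e+12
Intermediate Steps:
I(G, X) = (1389 + G)/(1986 + X)
(2100475 + I(Q - 1*(-238), -1140))*(-2626129 + 2088274) = (2100475 + (1389 + (804 - 1*(-238)))/(1986 - 1140))*(-2626129 + 2088274) = (2100475 + (1389 + (804 + 238))/846)*(-537855) = (2100475 + (1389 + 1042)/846)*(-537855) = (2100475 + (1/846)*2431)*(-537855) = (2100475 + 2431/846)*(-537855) = (1777004281/846)*(-537855) = -318590212519085/282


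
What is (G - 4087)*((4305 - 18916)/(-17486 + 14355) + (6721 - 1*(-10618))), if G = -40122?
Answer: -2400682211180/3131 ≈ -7.6675e+8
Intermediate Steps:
(G - 4087)*((4305 - 18916)/(-17486 + 14355) + (6721 - 1*(-10618))) = (-40122 - 4087)*((4305 - 18916)/(-17486 + 14355) + (6721 - 1*(-10618))) = -44209*(-14611/(-3131) + (6721 + 10618)) = -44209*(-14611*(-1/3131) + 17339) = -44209*(14611/3131 + 17339) = -44209*54303020/3131 = -2400682211180/3131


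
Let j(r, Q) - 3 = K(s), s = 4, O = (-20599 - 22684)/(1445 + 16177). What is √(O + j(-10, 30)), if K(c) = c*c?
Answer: √570825530/5874 ≈ 4.0674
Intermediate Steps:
O = -43283/17622 ≈ -2.4562
K(c) = c²
j(r, Q) = 19 (j(r, Q) = 3 + 4² = 3 + 16 = 19)
√(O + j(-10, 30)) = √(-43283/17622 + 19) = √(291535/17622) = √570825530/5874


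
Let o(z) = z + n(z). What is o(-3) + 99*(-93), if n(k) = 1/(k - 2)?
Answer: -46051/5 ≈ -9210.2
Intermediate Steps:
n(k) = 1/(-2 + k)
o(z) = z + 1/(-2 + z)
o(-3) + 99*(-93) = (1 - 3*(-2 - 3))/(-2 - 3) + 99*(-93) = (1 - 3*(-5))/(-5) - 9207 = -(1 + 15)/5 - 9207 = -1/5*16 - 9207 = -16/5 - 9207 = -46051/5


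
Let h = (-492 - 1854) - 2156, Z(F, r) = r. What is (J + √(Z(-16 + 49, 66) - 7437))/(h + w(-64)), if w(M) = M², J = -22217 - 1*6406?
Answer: 141/2 - 9*I*√91/406 ≈ 70.5 - 0.21146*I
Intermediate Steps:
h = -4502 (h = -2346 - 2156 = -4502)
J = -28623 (J = -22217 - 6406 = -28623)
(J + √(Z(-16 + 49, 66) - 7437))/(h + w(-64)) = (-28623 + √(66 - 7437))/(-4502 + (-64)²) = (-28623 + √(-7371))/(-4502 + 4096) = (-28623 + 9*I*√91)/(-406) = (-28623 + 9*I*√91)*(-1/406) = 141/2 - 9*I*√91/406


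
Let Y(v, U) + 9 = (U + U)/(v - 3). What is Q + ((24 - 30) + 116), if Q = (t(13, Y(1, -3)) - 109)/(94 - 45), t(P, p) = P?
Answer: 5294/49 ≈ 108.04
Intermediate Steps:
Y(v, U) = -9 + 2*U/(-3 + v) (Y(v, U) = -9 + (U + U)/(v - 3) = -9 + (2*U)/(-3 + v) = -9 + 2*U/(-3 + v))
Q = -96/49 (Q = (13 - 109)/(94 - 45) = -96/49 ≈ -1.9592)
Q + ((24 - 30) + 116) = -96/49 + ((24 - 30) + 116) = -96/49 + (-6 + 116) = -96/49 + 110 = 5294/49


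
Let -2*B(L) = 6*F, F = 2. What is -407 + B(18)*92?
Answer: -959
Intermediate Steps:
B(L) = -6 (B(L) = -3*2 = -½*12 = -6)
-407 + B(18)*92 = -407 - 6*92 = -407 - 552 = -959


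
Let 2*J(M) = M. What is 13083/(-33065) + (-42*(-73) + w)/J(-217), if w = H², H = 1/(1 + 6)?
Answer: -10074152089/351580145 ≈ -28.654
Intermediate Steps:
J(M) = M/2
H = ⅐ (H = 1/7 = ⅐ ≈ 0.14286)
w = 1/49 (w = (⅐)² = 1/49 ≈ 0.020408)
13083/(-33065) + (-42*(-73) + w)/J(-217) = 13083/(-33065) + (-42*(-73) + 1/49)/(((½)*(-217))) = 13083*(-1/33065) + (3066 + 1/49)/(-217/2) = -13083/33065 + (150235/49)*(-2/217) = -13083/33065 - 300470/10633 = -10074152089/351580145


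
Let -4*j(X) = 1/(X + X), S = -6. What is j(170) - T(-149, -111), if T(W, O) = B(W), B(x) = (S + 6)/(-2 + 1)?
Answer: -1/1360 ≈ -0.00073529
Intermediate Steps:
B(x) = 0 (B(x) = (-6 + 6)/(-2 + 1) = 0/(-1) = 0*(-1) = 0)
T(W, O) = 0
j(X) = -1/(8*X) (j(X) = -1/(4*(X + X)) = -1/(2*X)/4 = -1/(8*X))
j(170) - T(-149, -111) = -⅛/170 - 1*0 = -⅛*1/170 + 0 = -1/1360 + 0 = -1/1360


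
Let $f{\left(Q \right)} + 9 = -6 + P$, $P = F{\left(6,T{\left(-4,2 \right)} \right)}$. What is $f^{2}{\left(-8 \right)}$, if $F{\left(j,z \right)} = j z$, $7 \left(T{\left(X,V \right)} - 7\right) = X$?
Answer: $\frac{27225}{49} \approx 555.61$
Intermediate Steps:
$T{\left(X,V \right)} = 7 + \frac{X}{7}$
$P = \frac{270}{7}$ ($P = 6 \left(7 + \frac{1}{7} \left(-4\right)\right) = 6 \left(7 - \frac{4}{7}\right) = 6 \cdot \frac{45}{7} = \frac{270}{7} \approx 38.571$)
$f{\left(Q \right)} = \frac{165}{7}$ ($f{\left(Q \right)} = -9 + \left(-6 + \frac{270}{7}\right) = -9 + \frac{228}{7} = \frac{165}{7}$)
$f^{2}{\left(-8 \right)} = \left(\frac{165}{7}\right)^{2} = \frac{27225}{49}$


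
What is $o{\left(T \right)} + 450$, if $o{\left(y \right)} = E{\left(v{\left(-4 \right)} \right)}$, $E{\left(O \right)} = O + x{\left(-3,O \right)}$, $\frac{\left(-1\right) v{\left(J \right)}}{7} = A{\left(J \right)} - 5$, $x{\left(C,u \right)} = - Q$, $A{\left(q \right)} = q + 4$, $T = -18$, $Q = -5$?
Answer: $490$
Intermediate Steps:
$A{\left(q \right)} = 4 + q$
$x{\left(C,u \right)} = 5$ ($x{\left(C,u \right)} = \left(-1\right) \left(-5\right) = 5$)
$v{\left(J \right)} = 7 - 7 J$ ($v{\left(J \right)} = - 7 \left(\left(4 + J\right) - 5\right) = - 7 \left(-1 + J\right) = 7 - 7 J$)
$E{\left(O \right)} = 5 + O$ ($E{\left(O \right)} = O + 5 = 5 + O$)
$o{\left(y \right)} = 40$ ($o{\left(y \right)} = 5 + \left(7 - -28\right) = 5 + \left(7 + 28\right) = 5 + 35 = 40$)
$o{\left(T \right)} + 450 = 40 + 450 = 490$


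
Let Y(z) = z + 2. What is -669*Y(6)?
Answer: -5352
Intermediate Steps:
Y(z) = 2 + z
-669*Y(6) = -669*(2 + 6) = -669*8 = -5352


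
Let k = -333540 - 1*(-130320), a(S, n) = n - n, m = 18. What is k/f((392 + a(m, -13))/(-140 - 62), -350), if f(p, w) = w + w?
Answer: 10161/35 ≈ 290.31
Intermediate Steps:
a(S, n) = 0
f(p, w) = 2*w
k = -203220 (k = -333540 + 130320 = -203220)
k/f((392 + a(m, -13))/(-140 - 62), -350) = -203220/(2*(-350)) = -203220/(-700) = -203220*(-1/700) = 10161/35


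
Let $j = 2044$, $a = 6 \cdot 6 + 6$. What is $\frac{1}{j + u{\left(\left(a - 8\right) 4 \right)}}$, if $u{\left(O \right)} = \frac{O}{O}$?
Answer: $\frac{1}{2045} \approx 0.000489$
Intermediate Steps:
$a = 42$ ($a = 36 + 6 = 42$)
$u{\left(O \right)} = 1$
$\frac{1}{j + u{\left(\left(a - 8\right) 4 \right)}} = \frac{1}{2044 + 1} = \frac{1}{2045}$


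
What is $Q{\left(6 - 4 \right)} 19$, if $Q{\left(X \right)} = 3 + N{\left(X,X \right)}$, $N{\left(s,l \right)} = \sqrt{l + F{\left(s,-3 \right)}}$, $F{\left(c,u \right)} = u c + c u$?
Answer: $57 + 19 i \sqrt{10} \approx 57.0 + 60.083 i$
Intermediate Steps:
$F{\left(c,u \right)} = 2 c u$ ($F{\left(c,u \right)} = c u + c u = 2 c u$)
$N{\left(s,l \right)} = \sqrt{l - 6 s}$ ($N{\left(s,l \right)} = \sqrt{l + 2 s \left(-3\right)} = \sqrt{l - 6 s}$)
$Q{\left(X \right)} = 3 + \sqrt{5} \sqrt{- X}$ ($Q{\left(X \right)} = 3 + \sqrt{X - 6 X} = 3 + \sqrt{- 5 X} = 3 + \sqrt{5} \sqrt{- X}$)
$Q{\left(6 - 4 \right)} 19 = \left(3 + \sqrt{5} \sqrt{- (6 - 4)}\right) 19 = \left(3 + \sqrt{5} \sqrt{\left(-1\right) 2}\right) 19 = \left(3 + \sqrt{5} \sqrt{-2}\right) 19 = \left(3 + \sqrt{5} i \sqrt{2}\right) 19 = \left(3 + i \sqrt{10}\right) 19 = 57 + 19 i \sqrt{10}$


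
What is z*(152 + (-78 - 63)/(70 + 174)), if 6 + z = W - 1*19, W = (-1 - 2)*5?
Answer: -369470/61 ≈ -6056.9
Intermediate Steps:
W = -15 (W = -3*5 = -15)
z = -40 (z = -6 + (-15 - 1*19) = -6 + (-15 - 19) = -6 - 34 = -40)
z*(152 + (-78 - 63)/(70 + 174)) = -40*(152 + (-78 - 63)/(70 + 174)) = -40*(152 - 141/244) = -40*36947/244 = -369470/61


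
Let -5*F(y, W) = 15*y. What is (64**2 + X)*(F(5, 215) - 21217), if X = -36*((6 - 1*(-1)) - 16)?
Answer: -93845440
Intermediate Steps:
F(y, W) = -3*y
X = 324 (X = -36*((6 + 1) - 16) = -36*(7 - 16) = -36*(-9) = 324)
(64**2 + X)*(F(5, 215) - 21217) = (64**2 + 324)*(-3*5 - 21217) = (4096 + 324)*(-15 - 21217) = 4420*(-21232) = -93845440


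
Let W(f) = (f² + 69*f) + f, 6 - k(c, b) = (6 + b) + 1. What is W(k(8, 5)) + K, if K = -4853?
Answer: -5237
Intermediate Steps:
k(c, b) = -1 - b (k(c, b) = 6 - ((6 + b) + 1) = 6 - (7 + b) = 6 + (-7 - b) = -1 - b)
W(f) = f² + 70*f
W(k(8, 5)) + K = (-1 - 1*5)*(70 + (-1 - 1*5)) - 4853 = (-1 - 5)*(70 + (-1 - 5)) - 4853 = -6*(70 - 6) - 4853 = -6*64 - 4853 = -384 - 4853 = -5237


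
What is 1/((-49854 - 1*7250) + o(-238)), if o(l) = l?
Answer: -1/57342 ≈ -1.7439e-5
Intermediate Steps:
1/((-49854 - 1*7250) + o(-238)) = 1/((-49854 - 1*7250) - 238) = 1/((-49854 - 7250) - 238) = 1/(-57104 - 238) = 1/(-57342) = -1/57342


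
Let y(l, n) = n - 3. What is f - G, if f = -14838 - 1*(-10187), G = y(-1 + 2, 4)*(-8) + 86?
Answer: -4729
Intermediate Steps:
y(l, n) = -3 + n
G = 78 (G = (-3 + 4)*(-8) + 86 = 1*(-8) + 86 = -8 + 86 = 78)
f = -4651 (f = -14838 + 10187 = -4651)
f - G = -4651 - 1*78 = -4651 - 78 = -4729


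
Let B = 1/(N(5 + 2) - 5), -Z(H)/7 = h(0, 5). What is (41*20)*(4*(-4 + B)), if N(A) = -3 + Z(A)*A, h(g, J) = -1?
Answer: -13040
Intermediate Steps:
Z(H) = 7 (Z(H) = -7*(-1) = 7)
N(A) = -3 + 7*A
B = 1/41 (B = 1/((-3 + 7*(5 + 2)) - 5) = 1/((-3 + 7*7) - 5) = 1/((-3 + 49) - 5) = 1/(46 - 5) = 1/41 ≈ 0.024390)
(41*20)*(4*(-4 + B)) = (41*20)*(4*(-4 + 1/41)) = 820*(4*(-163/41)) = 820*(-652/41) = -13040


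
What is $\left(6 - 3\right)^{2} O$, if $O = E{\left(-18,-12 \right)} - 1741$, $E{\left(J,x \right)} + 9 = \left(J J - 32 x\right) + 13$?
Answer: $-9261$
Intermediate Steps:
$E{\left(J,x \right)} = 4 + J^{2} - 32 x$ ($E{\left(J,x \right)} = -9 + \left(\left(J J - 32 x\right) + 13\right) = -9 + \left(\left(J^{2} - 32 x\right) + 13\right) = -9 + \left(13 + J^{2} - 32 x\right) = 4 + J^{2} - 32 x$)
$O = -1029$ ($O = \left(4 + \left(-18\right)^{2} - -384\right) - 1741 = \left(4 + 324 + 384\right) - 1741 = 712 - 1741 = -1029$)
$\left(6 - 3\right)^{2} O = \left(6 - 3\right)^{2} \left(-1029\right) = 3^{2} \left(-1029\right) = 9 \left(-1029\right) = -9261$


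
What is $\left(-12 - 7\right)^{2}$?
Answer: $361$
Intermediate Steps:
$\left(-12 - 7\right)^{2} = \left(-19\right)^{2} = 361$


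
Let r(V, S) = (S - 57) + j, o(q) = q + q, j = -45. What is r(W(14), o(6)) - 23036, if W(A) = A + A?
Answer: -23126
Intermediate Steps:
o(q) = 2*q
W(A) = 2*A
r(V, S) = -102 + S (r(V, S) = (S - 57) - 45 = (-57 + S) - 45 = -102 + S)
r(W(14), o(6)) - 23036 = (-102 + 2*6) - 23036 = (-102 + 12) - 23036 = -90 - 23036 = -23126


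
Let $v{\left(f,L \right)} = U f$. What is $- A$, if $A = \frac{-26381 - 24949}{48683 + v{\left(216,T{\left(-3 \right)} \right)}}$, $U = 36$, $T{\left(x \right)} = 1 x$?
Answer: $\frac{51330}{56459} \approx 0.90915$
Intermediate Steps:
$T{\left(x \right)} = x$
$v{\left(f,L \right)} = 36 f$
$A = - \frac{51330}{56459}$ ($A = \frac{-26381 - 24949}{48683 + 36 \cdot 216} = - \frac{51330}{48683 + 7776} = - \frac{51330}{56459} \approx -0.90915$)
$- A = \left(-1\right) \left(- \frac{51330}{56459}\right) = \frac{51330}{56459}$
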